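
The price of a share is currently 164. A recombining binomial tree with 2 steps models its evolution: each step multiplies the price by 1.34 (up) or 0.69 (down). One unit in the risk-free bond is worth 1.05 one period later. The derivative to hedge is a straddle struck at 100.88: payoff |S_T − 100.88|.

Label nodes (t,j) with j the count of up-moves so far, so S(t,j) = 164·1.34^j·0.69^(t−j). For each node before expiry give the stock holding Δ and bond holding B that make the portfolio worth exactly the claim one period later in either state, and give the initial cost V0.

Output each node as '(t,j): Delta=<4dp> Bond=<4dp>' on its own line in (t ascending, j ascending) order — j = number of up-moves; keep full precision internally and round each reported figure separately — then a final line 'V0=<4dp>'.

(0,0): Delta=0.8182 Bond=-53.4599
(1,0): Delta=0.3801 Bond=-6.5481
(1,1): Delta=1.0000 Bond=-96.0762
V0=80.7317

Since d<R<u, set p* = (R−d)/(u−d) = 0.5538; price each node as the discounted p*-expectation of its children.
Payoff layer (t=2): V(2,0)=22.7996, V(2,1)=50.7544, V(2,2)=193.5984
Node (1,0) S=113.1600: V=(p*·50.7544+(1−p*)·22.7996)/1.05=36.4593; Δ=(50.7544−22.7996)/(151.6344−78.0804)=0.3801; B=V−Δ·S=-6.5481
Node (1,1) S=219.7600: V=(p*·193.5984+(1−p*)·50.7544)/1.05=123.6838; Δ=(193.5984−50.7544)/(294.4784−151.6344)=1.0000; B=V−Δ·S=-96.0762
Node (0,0) S=164.0000: V=(p*·123.6838+(1−p*)·36.4593)/1.05=80.7317; Δ=(123.6838−36.4593)/(219.7600−113.1600)=0.8182; B=V−Δ·S=-53.4599
Check: Δ(0,0)·S0 + B(0,0) = 80.7317 = V0.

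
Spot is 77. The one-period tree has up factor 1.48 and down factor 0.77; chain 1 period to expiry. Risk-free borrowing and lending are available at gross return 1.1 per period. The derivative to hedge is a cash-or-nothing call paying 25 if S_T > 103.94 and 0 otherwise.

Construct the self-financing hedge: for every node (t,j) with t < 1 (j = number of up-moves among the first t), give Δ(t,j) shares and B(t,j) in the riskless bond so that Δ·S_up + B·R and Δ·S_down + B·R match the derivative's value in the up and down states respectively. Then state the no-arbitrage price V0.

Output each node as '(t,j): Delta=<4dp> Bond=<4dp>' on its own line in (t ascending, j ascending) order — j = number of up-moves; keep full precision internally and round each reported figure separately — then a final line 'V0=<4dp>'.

(0,0): Delta=0.4573 Bond=-24.6479
V0=10.5634

Risk-neutral probability p* = (R−d)/(u−d) = (1.1−0.77)/(1.48−0.77) = 0.4648.
At expiry t=1: V(1,0)=0.0000, V(1,1)=25.0000
Node (0,0) S=77.0000: V=(p*·25.0000+(1−p*)·0.0000)/1.1=10.5634; Δ=(25.0000−0.0000)/(113.9600−59.2900)=0.4573; B=V−Δ·S=-24.6479
Each (Δ,B) replicates both successor values, so the strategy is self-financing and V0 is arbitrage-free.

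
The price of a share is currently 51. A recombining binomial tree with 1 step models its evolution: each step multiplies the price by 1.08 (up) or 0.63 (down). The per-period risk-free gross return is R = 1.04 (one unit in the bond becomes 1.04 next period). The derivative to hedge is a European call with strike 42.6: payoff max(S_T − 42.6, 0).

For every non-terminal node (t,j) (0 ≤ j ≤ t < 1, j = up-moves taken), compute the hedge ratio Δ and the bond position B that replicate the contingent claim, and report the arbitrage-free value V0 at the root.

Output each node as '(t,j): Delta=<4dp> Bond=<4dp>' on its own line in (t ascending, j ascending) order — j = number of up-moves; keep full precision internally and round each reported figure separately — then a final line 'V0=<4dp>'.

(0,0): Delta=0.5438 Bond=-16.8000
V0=10.9333

Risk-neutral probability p* = (R−d)/(u−d) = (1.04−0.63)/(1.08−0.63) = 0.9111.
At expiry t=1: V(1,0)=0.0000, V(1,1)=12.4800
  t=0,j=0: stock 51.0000 → up 55.0800 (V=12.4800), down 32.1300 (V=0.0000). Price 10.9333; hedge Δ=0.5438, bond B=-16.8000.
Each (Δ,B) replicates both successor values, so the strategy is self-financing and V0 is arbitrage-free.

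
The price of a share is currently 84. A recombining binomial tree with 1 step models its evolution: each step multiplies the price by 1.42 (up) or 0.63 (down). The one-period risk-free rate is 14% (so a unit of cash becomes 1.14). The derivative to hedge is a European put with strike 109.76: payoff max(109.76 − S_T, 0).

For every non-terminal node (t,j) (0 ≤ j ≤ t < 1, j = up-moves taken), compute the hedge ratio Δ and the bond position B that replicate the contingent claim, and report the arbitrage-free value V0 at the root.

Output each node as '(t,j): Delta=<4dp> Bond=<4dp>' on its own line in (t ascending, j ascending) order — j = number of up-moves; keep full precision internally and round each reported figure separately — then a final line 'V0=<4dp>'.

Since d<R<u, set p* = (R−d)/(u−d) = 0.6456; price each node as the discounted p*-expectation of its children.
At expiry t=1: V(1,0)=56.8400, V(1,1)=0.0000
(0,0): S=84.0000. Δ = (V_up−V_dn)/(S_up−S_dn) = (0.0000−56.8400)/(119.2800−52.9200) = -0.8565. V = [p*·0.0000 + (1−p*)·56.8400]/1.14 = 17.6718. B = V − Δ·S = 89.6211.
The time-0 hedge costs 17.6718, which is the no-arbitrage price.

(0,0): Delta=-0.8565 Bond=89.6211
V0=17.6718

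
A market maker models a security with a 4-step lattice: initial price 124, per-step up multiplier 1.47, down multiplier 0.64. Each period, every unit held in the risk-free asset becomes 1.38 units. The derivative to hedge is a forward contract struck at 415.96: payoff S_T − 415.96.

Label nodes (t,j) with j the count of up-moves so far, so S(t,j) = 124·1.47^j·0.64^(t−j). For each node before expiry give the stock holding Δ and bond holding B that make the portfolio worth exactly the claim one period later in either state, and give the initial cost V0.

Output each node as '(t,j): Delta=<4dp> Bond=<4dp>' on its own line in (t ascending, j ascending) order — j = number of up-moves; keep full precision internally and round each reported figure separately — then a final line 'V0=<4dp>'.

(0,0): Delta=1.0000 Bond=-114.6926
(1,0): Delta=1.0000 Bond=-158.2757
(1,1): Delta=1.0000 Bond=-158.2757
(2,0): Delta=1.0000 Bond=-218.4205
(2,1): Delta=1.0000 Bond=-218.4205
(2,2): Delta=1.0000 Bond=-218.4205
(3,0): Delta=1.0000 Bond=-301.4203
(3,1): Delta=1.0000 Bond=-301.4203
(3,2): Delta=1.0000 Bond=-301.4203
(3,3): Delta=1.0000 Bond=-301.4203
V0=9.3074

No-arbitrage ⇒ martingale measure with p* = (R−d)/(u−d) = 0.8916.
Payoff layer (t=4): V(4,0)=-395.1563, V(4,1)=-368.1764, V(4,2)=-306.2070, V(4,3)=-163.8711, V(4,4)=163.0566
  t=3,j=0: stock 32.5059 → up 47.7836 (V=-368.1764), down 20.8037 (V=-395.1563). Price -268.9144; hedge Δ=1.0000, bond B=-301.4203.
  t=3,j=1: stock 74.6619 → up 109.7530 (V=-306.2070), down 47.7836 (V=-368.1764). Price -226.7584; hedge Δ=1.0000, bond B=-301.4203.
  t=3,j=2: stock 171.4890 → up 252.0889 (V=-163.8711), down 109.7530 (V=-306.2070). Price -129.9313; hedge Δ=1.0000, bond B=-301.4203.
  t=3,j=3: stock 393.8889 → up 579.0166 (V=163.0566), down 252.0889 (V=-163.8711). Price 92.4686; hedge Δ=1.0000, bond B=-301.4203.
  t=2,j=0: stock 50.7904 → up 74.6619 (V=-226.7584), down 32.5059 (V=-268.9144). Price -167.6301; hedge Δ=1.0000, bond B=-218.4205.
  t=2,j=1: stock 116.6592 → up 171.4890 (V=-129.9313), down 74.6619 (V=-226.7584). Price -101.7613; hedge Δ=1.0000, bond B=-218.4205.
  t=2,j=2: stock 267.9516 → up 393.8889 (V=92.4686), down 171.4890 (V=-129.9313). Price 49.5311; hedge Δ=1.0000, bond B=-218.4205.
  t=1,j=0: stock 79.3600 → up 116.6592 (V=-101.7613), down 50.7904 (V=-167.6301). Price -78.9157; hedge Δ=1.0000, bond B=-158.2757.
  t=1,j=1: stock 182.2800 → up 267.9516 (V=49.5311), down 116.6592 (V=-101.7613). Price 24.0043; hedge Δ=1.0000, bond B=-158.2757.
  t=0,j=0: stock 124.0000 → up 182.2800 (V=24.0043), down 79.3600 (V=-78.9157). Price 9.3074; hedge Δ=1.0000, bond B=-114.6926.
Self-financing check: at every node Δ·S+B equals the discounted successor values.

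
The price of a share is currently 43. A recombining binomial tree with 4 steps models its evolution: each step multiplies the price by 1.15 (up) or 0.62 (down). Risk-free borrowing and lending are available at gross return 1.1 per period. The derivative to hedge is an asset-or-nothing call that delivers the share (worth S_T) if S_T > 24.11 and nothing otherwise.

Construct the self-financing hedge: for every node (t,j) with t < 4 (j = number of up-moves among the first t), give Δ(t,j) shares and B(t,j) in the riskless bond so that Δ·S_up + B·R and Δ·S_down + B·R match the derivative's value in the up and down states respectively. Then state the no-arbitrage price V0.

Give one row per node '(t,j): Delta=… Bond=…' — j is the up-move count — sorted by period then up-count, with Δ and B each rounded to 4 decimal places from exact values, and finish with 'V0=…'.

(0,0): Delta=1.1591 Bond=-7.5205
(1,0): Delta=1.9452 Bond=-29.2296
(1,1): Delta=1.1150 Bond=-6.0895
(2,0): Delta=0.0000 Bond=0.0000
(2,1): Delta=2.0544 Bond=-35.5017
(2,2): Delta=1.0622 Bond=-3.6981
(3,0): Delta=0.0000 Bond=0.0000
(3,1): Delta=0.0000 Bond=0.0000
(3,2): Delta=2.1698 Bond=-43.1198
(3,3): Delta=1.0000 Bond=0.0000
V0=42.3212

No-arbitrage ⇒ martingale measure with p* = (R−d)/(u−d) = 0.9057.
Payoff layer (t=4): V(4,0)=0.0000, V(4,1)=0.0000, V(4,2)=0.0000, V(4,3)=40.5465, V(4,4)=75.2073
(3,0): S=10.2481. Δ = (V_up−V_dn)/(S_up−S_dn) = (0.0000−0.0000)/(11.7853−6.3538) = 0.0000. V = [p*·0.0000 + (1−p*)·0.0000]/1.1 = 0.0000. B = V − Δ·S = 0.0000.
(3,1): S=19.0086. Δ = (V_up−V_dn)/(S_up−S_dn) = (0.0000−0.0000)/(21.8599−11.7853) = 0.0000. V = [p*·0.0000 + (1−p*)·0.0000]/1.1 = 0.0000. B = V − Δ·S = 0.0000.
(3,2): S=35.2578. Δ = (V_up−V_dn)/(S_up−S_dn) = (40.5465−0.0000)/(40.5465−21.8599) = 2.1698. V = [p*·40.5465 + (1−p*)·0.0000]/1.1 = 33.3831. B = V − Δ·S = -43.1198.
(3,3): S=65.3976. Δ = (V_up−V_dn)/(S_up−S_dn) = (75.2073−40.5465)/(75.2073−40.5465) = 1.0000. V = [p*·75.2073 + (1−p*)·40.5465]/1.1 = 65.3976. B = V − Δ·S = 0.0000.
(2,0): S=16.5292. Δ = (V_up−V_dn)/(S_up−S_dn) = (0.0000−0.0000)/(19.0086−10.2481) = 0.0000. V = [p*·0.0000 + (1−p*)·0.0000]/1.1 = 0.0000. B = V − Δ·S = 0.0000.
(2,1): S=30.6590. Δ = (V_up−V_dn)/(S_up−S_dn) = (33.3831−0.0000)/(35.2578−19.0086) = 2.0544. V = [p*·33.3831 + (1−p*)·0.0000]/1.1 = 27.4852. B = V − Δ·S = -35.5017.
(2,2): S=56.8675. Δ = (V_up−V_dn)/(S_up−S_dn) = (65.3976−33.3831)/(65.3976−35.2578) = 1.0622. V = [p*·65.3976 + (1−p*)·33.3831]/1.1 = 56.7067. B = V − Δ·S = -3.6981.
(1,0): S=26.6600. Δ = (V_up−V_dn)/(S_up−S_dn) = (27.4852−0.0000)/(30.6590−16.5292) = 1.9452. V = [p*·27.4852 + (1−p*)·0.0000]/1.1 = 22.6293. B = V − Δ·S = -29.2296.
(1,1): S=49.4500. Δ = (V_up−V_dn)/(S_up−S_dn) = (56.7067−27.4852)/(56.8675−30.6590) = 1.1150. V = [p*·56.7067 + (1−p*)·27.4852]/1.1 = 49.0454. B = V − Δ·S = -6.0895.
(0,0): S=43.0000. Δ = (V_up−V_dn)/(S_up−S_dn) = (49.0454−22.6293)/(49.4500−26.6600) = 1.1591. V = [p*·49.0454 + (1−p*)·22.6293]/1.1 = 42.3212. B = V − Δ·S = -7.5205.
Self-financing check: at every node Δ·S+B equals the discounted successor values.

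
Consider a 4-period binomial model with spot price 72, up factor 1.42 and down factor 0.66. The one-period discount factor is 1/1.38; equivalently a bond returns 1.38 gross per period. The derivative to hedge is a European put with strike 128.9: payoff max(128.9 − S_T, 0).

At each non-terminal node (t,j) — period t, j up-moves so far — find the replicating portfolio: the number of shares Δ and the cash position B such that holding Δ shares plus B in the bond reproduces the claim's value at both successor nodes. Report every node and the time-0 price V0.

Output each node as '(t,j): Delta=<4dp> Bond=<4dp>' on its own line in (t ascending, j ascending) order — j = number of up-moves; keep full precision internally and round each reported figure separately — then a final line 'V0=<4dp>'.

(0,0): Delta=-0.0666 Bond=5.0786
(1,0): Delta=-0.9065 Bond=46.9229
(1,1): Delta=-0.0449 Bond=4.7910
(2,0): Delta=-1.0000 Bond=67.6854
(2,1): Delta=-0.9041 Bond=64.5907
(2,2): Delta=-0.0227 Bond=3.3905
(3,0): Delta=-1.0000 Bond=93.4058
(3,1): Delta=-1.0000 Bond=93.4058
(3,2): Delta=-0.9016 Bond=88.8979
(3,3): Delta=0.0000 Bond=0.0000
V0=0.2855

The replicating-portfolio and risk-neutral prices coincide; use p* = (1.38−0.66)/(1.42−0.66) = 0.9474 for the latter.
Terminal values V(4,·): V(4,0)=115.2382, V(4,1)=99.5064, V(4,2)=65.6592, V(4,3)=0.0000, V(4,4)=0.0000
(3,0): S=20.6997. Δ = (V_up−V_dn)/(S_up−S_dn) = (99.5064−115.2382)/(29.3936−13.6618) = -1.0000. V = [p*·99.5064 + (1−p*)·115.2382]/1.38 = 72.7061. B = V − Δ·S = 93.4058.
(3,1): S=44.5357. Δ = (V_up−V_dn)/(S_up−S_dn) = (65.6592−99.5064)/(63.2408−29.3936) = -1.0000. V = [p*·65.6592 + (1−p*)·99.5064]/1.38 = 48.8701. B = V − Δ·S = 93.4058.
(3,2): S=95.8193. Δ = (V_up−V_dn)/(S_up−S_dn) = (0.0000−65.6592)/(136.0634−63.2408) = -0.9016. V = [p*·0.0000 + (1−p*)·65.6592]/1.38 = 2.5042. B = V − Δ·S = 88.8979.
(3,3): S=206.1567. Δ = (V_up−V_dn)/(S_up−S_dn) = (0.0000−0.0000)/(292.7426−136.0634) = 0.0000. V = [p*·0.0000 + (1−p*)·0.0000]/1.38 = 0.0000. B = V − Δ·S = 0.0000.
(2,0): S=31.3632. Δ = (V_up−V_dn)/(S_up−S_dn) = (48.8701−72.7061)/(44.5357−20.6997) = -1.0000. V = [p*·48.8701 + (1−p*)·72.7061]/1.38 = 36.3222. B = V − Δ·S = 67.6854.
(2,1): S=67.4784. Δ = (V_up−V_dn)/(S_up−S_dn) = (2.5042−48.8701)/(95.8193−44.5357) = -0.9041. V = [p*·2.5042 + (1−p*)·48.8701]/1.38 = 3.5830. B = V − Δ·S = 64.5907.
(2,2): S=145.1808. Δ = (V_up−V_dn)/(S_up−S_dn) = (0.0000−2.5042)/(206.1567−95.8193) = -0.0227. V = [p*·0.0000 + (1−p*)·2.5042]/1.38 = 0.0955. B = V − Δ·S = 3.3905.
(1,0): S=47.5200. Δ = (V_up−V_dn)/(S_up−S_dn) = (3.5830−36.3222)/(67.4784−31.3632) = -0.9065. V = [p*·3.5830 + (1−p*)·36.3222]/1.38 = 3.8450. B = V − Δ·S = 46.9229.
(1,1): S=102.2400. Δ = (V_up−V_dn)/(S_up−S_dn) = (0.0955−3.5830)/(145.1808−67.4784) = -0.0449. V = [p*·0.0955 + (1−p*)·3.5830]/1.38 = 0.2022. B = V − Δ·S = 4.7910.
(0,0): S=72.0000. Δ = (V_up−V_dn)/(S_up−S_dn) = (0.2022−3.8450)/(102.2400−47.5200) = -0.0666. V = [p*·0.2022 + (1−p*)·3.8450]/1.38 = 0.2855. B = V − Δ·S = 5.0786.
Check: Δ(0,0)·S0 + B(0,0) = 0.2855 = V0.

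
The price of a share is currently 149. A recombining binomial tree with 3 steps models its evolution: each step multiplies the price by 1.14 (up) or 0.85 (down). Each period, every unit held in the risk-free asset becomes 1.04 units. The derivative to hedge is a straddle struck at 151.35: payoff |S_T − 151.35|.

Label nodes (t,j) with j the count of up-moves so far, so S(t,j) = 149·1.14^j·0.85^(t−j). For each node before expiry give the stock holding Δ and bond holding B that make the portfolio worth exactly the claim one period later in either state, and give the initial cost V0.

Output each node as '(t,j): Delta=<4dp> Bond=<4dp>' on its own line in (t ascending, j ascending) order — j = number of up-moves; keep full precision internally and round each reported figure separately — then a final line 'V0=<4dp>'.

(0,0): Delta=0.2876 Bond=-12.1481
(1,0): Delta=-0.5457 Bond=92.9021
(1,1): Delta=0.6146 Bond=-68.1794
(2,0): Delta=-1.0000 Bond=145.5288
(2,1): Delta=-0.3674 Bond=70.8757
(2,2): Delta=1.0000 Bond=-145.5288
V0=30.7085

No-arbitrage ⇒ martingale measure with p* = (R−d)/(u−d) = 0.6552.
Terminal values V(3,·): V(3,0)=59.8454, V(3,1)=28.6262, V(3,2)=13.2443, V(3,3)=69.4001
  t=2,j=0: stock 107.6525 → up 122.7238 (V=28.6262), down 91.5046 (V=59.8454). Price 37.8763; hedge Δ=-1.0000, bond B=145.5288.
  t=2,j=1: stock 144.3810 → up 164.5943 (V=13.2443), down 122.7238 (V=28.6262). Price 17.8350; hedge Δ=-0.3674, bond B=70.8757.
  t=2,j=2: stock 193.6404 → up 220.7501 (V=69.4001), down 164.5943 (V=13.2443). Price 48.1116; hedge Δ=1.0000, bond B=-145.5288.
  t=1,j=0: stock 126.6500 → up 144.3810 (V=17.8350), down 107.6525 (V=37.8763). Price 23.7941; hedge Δ=-0.5457, bond B=92.9021.
  t=1,j=1: stock 169.8600 → up 193.6404 (V=48.1116), down 144.3810 (V=17.8350). Price 36.2225; hedge Δ=0.6146, bond B=-68.1794.
  t=0,j=0: stock 149.0000 → up 169.8600 (V=36.2225), down 126.6500 (V=23.7941). Price 30.7085; hedge Δ=0.2876, bond B=-12.1481.
Self-financing check: at every node Δ·S+B equals the discounted successor values.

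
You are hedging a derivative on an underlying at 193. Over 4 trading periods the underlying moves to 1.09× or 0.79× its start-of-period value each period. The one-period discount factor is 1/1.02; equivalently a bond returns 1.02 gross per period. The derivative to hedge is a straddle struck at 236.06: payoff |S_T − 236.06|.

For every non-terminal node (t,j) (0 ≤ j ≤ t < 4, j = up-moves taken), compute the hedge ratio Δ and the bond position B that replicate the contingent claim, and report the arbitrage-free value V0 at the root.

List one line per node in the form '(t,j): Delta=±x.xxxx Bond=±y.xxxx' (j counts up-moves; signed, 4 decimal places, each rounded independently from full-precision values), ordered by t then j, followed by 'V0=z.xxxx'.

Since d<R<u, set p* = (R−d)/(u−d) = 0.7667; price each node as the discounted p*-expectation of its children.
At expiry t=4: V(4,0)=160.8863, V(4,1)=132.3394, V(4,2)=92.9518, V(4,3)=38.6069, V(4,4)=36.3753
  t=3,j=0: stock 95.1565 → up 103.7206 (V=132.3394), down 75.1737 (V=160.8863). Price 136.2748; hedge Δ=-1.0000, bond B=231.4314.
  t=3,j=1: stock 131.2919 → up 143.1082 (V=92.9518), down 103.7206 (V=132.3394). Price 100.1395; hedge Δ=-1.0000, bond B=231.4314.
  t=3,j=2: stock 181.1496 → up 197.4531 (V=38.6069), down 143.1082 (V=92.9518). Price 50.2818; hedge Δ=-1.0000, bond B=231.4314.
  t=3,j=3: stock 249.9406 → up 272.4353 (V=36.3753), down 197.4531 (V=38.6069). Price 36.1725; hedge Δ=-0.0298, bond B=43.6115.
  t=2,j=0: stock 120.4513 → up 131.2919 (V=100.1395), down 95.1565 (V=136.2748). Price 106.4422; hedge Δ=-1.0000, bond B=226.8935.
  t=2,j=1: stock 166.1923 → up 181.1496 (V=50.2818), down 131.2919 (V=100.1395). Price 60.7012; hedge Δ=-1.0000, bond B=226.8935.
  t=2,j=2: stock 229.3033 → up 249.9406 (V=36.1725), down 181.1496 (V=50.2818). Price 38.6909; hedge Δ=-0.2051, bond B=85.7217.
  t=1,j=0: stock 152.4700 → up 166.1923 (V=60.7012), down 120.4513 (V=106.4422). Price 69.9746; hedge Δ=-1.0000, bond B=222.4446.
  t=1,j=1: stock 210.3700 → up 229.3033 (V=38.6909), down 166.1923 (V=60.7012). Price 42.9673; hedge Δ=-0.3488, bond B=116.3351.
  t=0,j=0: stock 193.0000 → up 210.3700 (V=42.9673), down 152.4700 (V=69.9746). Price 48.3029; hedge Δ=-0.4664, bond B=138.3274.
Root portfolio cost Δ·193+B reproduces V0=48.3029.

(0,0): Delta=-0.4664 Bond=138.3274
(1,0): Delta=-1.0000 Bond=222.4446
(1,1): Delta=-0.3488 Bond=116.3351
(2,0): Delta=-1.0000 Bond=226.8935
(2,1): Delta=-1.0000 Bond=226.8935
(2,2): Delta=-0.2051 Bond=85.7217
(3,0): Delta=-1.0000 Bond=231.4314
(3,1): Delta=-1.0000 Bond=231.4314
(3,2): Delta=-1.0000 Bond=231.4314
(3,3): Delta=-0.0298 Bond=43.6115
V0=48.3029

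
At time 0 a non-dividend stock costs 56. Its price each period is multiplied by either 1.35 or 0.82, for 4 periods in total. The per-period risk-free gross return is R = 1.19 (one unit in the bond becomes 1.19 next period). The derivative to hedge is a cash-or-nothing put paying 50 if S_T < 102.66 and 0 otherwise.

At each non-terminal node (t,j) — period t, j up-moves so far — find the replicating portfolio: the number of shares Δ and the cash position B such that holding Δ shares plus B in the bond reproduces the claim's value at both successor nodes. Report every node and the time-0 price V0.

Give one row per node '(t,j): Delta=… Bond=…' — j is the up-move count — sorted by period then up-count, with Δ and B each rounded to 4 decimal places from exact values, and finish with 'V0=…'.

Since d<R<u, set p* = (R−d)/(u−d) = 0.6981; price each node as the discounted p*-expectation of its children.
Terminal values V(4,·): V(4,0)=50.0000, V(4,1)=50.0000, V(4,2)=50.0000, V(4,3)=0.0000, V(4,4)=0.0000
(3,0): S=30.8766. Δ = (V_up−V_dn)/(S_up−S_dn) = (50.0000−50.0000)/(41.6834−25.3188) = 0.0000. V = [p*·50.0000 + (1−p*)·50.0000]/1.19 = 42.0168. B = V − Δ·S = 42.0168.
(3,1): S=50.8334. Δ = (V_up−V_dn)/(S_up−S_dn) = (50.0000−50.0000)/(68.6251−41.6834) = 0.0000. V = [p*·50.0000 + (1−p*)·50.0000]/1.19 = 42.0168. B = V − Δ·S = 42.0168.
(3,2): S=83.6892. Δ = (V_up−V_dn)/(S_up−S_dn) = (0.0000−50.0000)/(112.9804−68.6251) = -1.1273. V = [p*·0.0000 + (1−p*)·50.0000]/1.19 = 12.6843. B = V − Δ·S = 107.0239.
(3,3): S=137.7810. Δ = (V_up−V_dn)/(S_up−S_dn) = (0.0000−0.0000)/(186.0044−112.9804) = 0.0000. V = [p*·0.0000 + (1−p*)·0.0000]/1.19 = 0.0000. B = V − Δ·S = 0.0000.
(2,0): S=37.6544. Δ = (V_up−V_dn)/(S_up−S_dn) = (42.0168−42.0168)/(50.8334−30.8766) = 0.0000. V = [p*·42.0168 + (1−p*)·42.0168]/1.19 = 35.3082. B = V − Δ·S = 35.3082.
(2,1): S=61.9920. Δ = (V_up−V_dn)/(S_up−S_dn) = (12.6843−42.0168)/(83.6892−50.8334) = -0.8928. V = [p*·12.6843 + (1−p*)·42.0168]/1.19 = 18.1003. B = V − Δ·S = 73.4447.
(2,2): S=102.0600. Δ = (V_up−V_dn)/(S_up−S_dn) = (0.0000−12.6843)/(137.7810−83.6892) = -0.2345. V = [p*·0.0000 + (1−p*)·12.6843]/1.19 = 3.2178. B = V − Δ·S = 27.1505.
(1,0): S=45.9200. Δ = (V_up−V_dn)/(S_up−S_dn) = (18.1003−35.3082)/(61.9920−37.6544) = -0.7070. V = [p*·18.1003 + (1−p*)·35.3082]/1.19 = 19.5758. B = V − Δ·S = 52.0435.
(1,1): S=75.6000. Δ = (V_up−V_dn)/(S_up−S_dn) = (3.2178−18.1003)/(102.0600−61.9920) = -0.3714. V = [p*·3.2178 + (1−p*)·18.1003]/1.19 = 6.4796. B = V − Δ·S = 34.5598.
(0,0): S=56.0000. Δ = (V_up−V_dn)/(S_up−S_dn) = (6.4796−19.5758)/(75.6000−45.9200) = -0.4412. V = [p*·6.4796 + (1−p*)·19.5758]/1.19 = 8.7673. B = V − Δ·S = 33.4772.
Self-financing check: at every node Δ·S+B equals the discounted successor values.

(0,0): Delta=-0.4412 Bond=33.4772
(1,0): Delta=-0.7070 Bond=52.0435
(1,1): Delta=-0.3714 Bond=34.5598
(2,0): Delta=0.0000 Bond=35.3082
(2,1): Delta=-0.8928 Bond=73.4447
(2,2): Delta=-0.2345 Bond=27.1505
(3,0): Delta=0.0000 Bond=42.0168
(3,1): Delta=0.0000 Bond=42.0168
(3,2): Delta=-1.1273 Bond=107.0239
(3,3): Delta=0.0000 Bond=0.0000
V0=8.7673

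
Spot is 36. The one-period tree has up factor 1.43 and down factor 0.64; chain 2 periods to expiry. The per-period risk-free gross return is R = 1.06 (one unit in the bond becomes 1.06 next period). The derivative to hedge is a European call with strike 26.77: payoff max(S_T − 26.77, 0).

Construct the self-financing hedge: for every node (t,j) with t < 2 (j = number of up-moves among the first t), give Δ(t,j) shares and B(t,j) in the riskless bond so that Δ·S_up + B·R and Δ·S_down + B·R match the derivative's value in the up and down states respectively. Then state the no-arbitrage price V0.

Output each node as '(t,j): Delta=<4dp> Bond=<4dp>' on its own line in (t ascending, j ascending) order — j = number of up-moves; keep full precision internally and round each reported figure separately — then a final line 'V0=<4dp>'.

(0,0): Delta=0.8132 Bond=-14.7525
(1,0): Delta=0.3394 Bond=-4.7211
(1,1): Delta=1.0000 Bond=-25.2547
V0=14.5223

Since d<R<u, set p* = (R−d)/(u−d) = 0.5316; price each node as the discounted p*-expectation of its children.
Terminal payoffs: V(2,0)=0.0000, V(2,1)=6.1772, V(2,2)=46.8464
(1,0): S=23.0400. Δ = (V_up−V_dn)/(S_up−S_dn) = (6.1772−0.0000)/(32.9472−14.7456) = 0.3394. V = [p*·6.1772 + (1−p*)·0.0000]/1.06 = 3.0982. B = V − Δ·S = -4.7211.
(1,1): S=51.4800. Δ = (V_up−V_dn)/(S_up−S_dn) = (46.8464−6.1772)/(73.6164−32.9472) = 1.0000. V = [p*·46.8464 + (1−p*)·6.1772]/1.06 = 26.2253. B = V − Δ·S = -25.2547.
(0,0): S=36.0000. Δ = (V_up−V_dn)/(S_up−S_dn) = (26.2253−3.0982)/(51.4800−23.0400) = 0.8132. V = [p*·26.2253 + (1−p*)·3.0982]/1.06 = 14.5223. B = V − Δ·S = -14.7525.
Self-financing check: at every node Δ·S+B equals the discounted successor values.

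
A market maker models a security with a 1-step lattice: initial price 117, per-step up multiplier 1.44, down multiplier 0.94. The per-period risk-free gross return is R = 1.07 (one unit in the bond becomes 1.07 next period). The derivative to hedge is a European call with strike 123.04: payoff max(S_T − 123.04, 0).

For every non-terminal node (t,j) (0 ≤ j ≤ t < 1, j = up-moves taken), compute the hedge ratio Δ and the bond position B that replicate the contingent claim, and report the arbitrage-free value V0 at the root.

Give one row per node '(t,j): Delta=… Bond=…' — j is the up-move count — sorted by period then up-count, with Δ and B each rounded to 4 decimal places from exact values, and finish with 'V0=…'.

Under the risk-neutral measure, an up-move has probability p* = (R−d)/(u−d) = 0.2600 and values discount at R = 1.07.
Payoff layer (t=1): V(1,0)=0.0000, V(1,1)=45.4400
Node (0,0) S=117.0000: V=(p*·45.4400+(1−p*)·0.0000)/1.07=11.0415; Δ=(45.4400−0.0000)/(168.4800−109.9800)=0.7768; B=V−Δ·S=-79.8385
Root portfolio cost Δ·117+B reproduces V0=11.0415.

(0,0): Delta=0.7768 Bond=-79.8385
V0=11.0415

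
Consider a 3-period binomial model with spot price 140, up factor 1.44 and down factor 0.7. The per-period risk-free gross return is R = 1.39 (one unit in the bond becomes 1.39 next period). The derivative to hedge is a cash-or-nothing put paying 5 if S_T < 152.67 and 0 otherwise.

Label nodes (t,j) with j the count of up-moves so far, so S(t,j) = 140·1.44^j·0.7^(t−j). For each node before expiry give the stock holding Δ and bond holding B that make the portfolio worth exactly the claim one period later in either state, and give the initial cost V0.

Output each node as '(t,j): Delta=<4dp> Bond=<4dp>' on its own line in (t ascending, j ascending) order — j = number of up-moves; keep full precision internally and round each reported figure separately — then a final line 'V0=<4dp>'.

(0,0): Delta=-0.0031 Bond=0.4650
(1,0): Delta=-0.0463 Bond=4.8704
(1,1): Delta=-0.0016 Bond=0.3403
(2,0): Delta=0.0000 Bond=3.5971
(2,1): Delta=-0.0479 Bond=6.9998
(2,2): Delta=0.0000 Bond=0.0000
V0=0.0244

Risk-neutral probability p* = (R−d)/(u−d) = (1.39−0.7)/(1.44−0.7) = 0.9324.
Payoff layer (t=3): V(3,0)=5.0000, V(3,1)=5.0000, V(3,2)=0.0000, V(3,3)=0.0000
(2,0): S=68.6000. Δ = (V_up−V_dn)/(S_up−S_dn) = (5.0000−5.0000)/(98.7840−48.0200) = 0.0000. V = [p*·5.0000 + (1−p*)·5.0000]/1.39 = 3.5971. B = V − Δ·S = 3.5971.
(2,1): S=141.1200. Δ = (V_up−V_dn)/(S_up−S_dn) = (0.0000−5.0000)/(203.2128−98.7840) = -0.0479. V = [p*·0.0000 + (1−p*)·5.0000]/1.39 = 0.2430. B = V − Δ·S = 6.9998.
(2,2): S=290.3040. Δ = (V_up−V_dn)/(S_up−S_dn) = (0.0000−0.0000)/(418.0378−203.2128) = 0.0000. V = [p*·0.0000 + (1−p*)·0.0000]/1.39 = 0.0000. B = V − Δ·S = 0.0000.
(1,0): S=98.0000. Δ = (V_up−V_dn)/(S_up−S_dn) = (0.2430−3.5971)/(141.1200−68.6000) = -0.0463. V = [p*·0.2430 + (1−p*)·3.5971]/1.39 = 0.3379. B = V − Δ·S = 4.8704.
(1,1): S=201.6000. Δ = (V_up−V_dn)/(S_up−S_dn) = (0.0000−0.2430)/(290.3040−141.1200) = -0.0016. V = [p*·0.0000 + (1−p*)·0.2430]/1.39 = 0.0118. B = V − Δ·S = 0.3403.
(0,0): S=140.0000. Δ = (V_up−V_dn)/(S_up−S_dn) = (0.0118−0.3379)/(201.6000−98.0000) = -0.0031. V = [p*·0.0118 + (1−p*)·0.3379]/1.39 = 0.0244. B = V − Δ·S = 0.4650.
Each (Δ,B) replicates both successor values, so the strategy is self-financing and V0 is arbitrage-free.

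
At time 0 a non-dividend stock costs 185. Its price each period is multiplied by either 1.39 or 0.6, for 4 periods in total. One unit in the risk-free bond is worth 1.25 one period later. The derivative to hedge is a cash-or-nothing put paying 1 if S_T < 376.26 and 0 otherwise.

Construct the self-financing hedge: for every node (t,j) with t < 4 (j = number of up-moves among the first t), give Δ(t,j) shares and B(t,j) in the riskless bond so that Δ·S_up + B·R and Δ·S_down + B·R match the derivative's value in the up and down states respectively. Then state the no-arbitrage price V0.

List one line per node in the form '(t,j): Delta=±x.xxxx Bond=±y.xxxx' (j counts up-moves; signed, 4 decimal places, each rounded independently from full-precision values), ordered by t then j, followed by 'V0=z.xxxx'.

Under the risk-neutral measure, an up-move has probability p* = (R−d)/(u−d) = 0.8228 and values discount at R = 1.25.
Terminal values V(4,·): V(4,0)=1.0000, V(4,1)=1.0000, V(4,2)=1.0000, V(4,3)=1.0000, V(4,4)=0.0000
  t=3,j=0: stock 39.9600 → up 55.5444 (V=1.0000), down 23.9760 (V=1.0000). Price 0.8000; hedge Δ=0.0000, bond B=0.8000.
  t=3,j=1: stock 92.5740 → up 128.6779 (V=1.0000), down 55.5444 (V=1.0000). Price 0.8000; hedge Δ=0.0000, bond B=0.8000.
  t=3,j=2: stock 214.4631 → up 298.1037 (V=1.0000), down 128.6779 (V=1.0000). Price 0.8000; hedge Δ=0.0000, bond B=0.8000.
  t=3,j=3: stock 496.8395 → up 690.6069 (V=0.0000), down 298.1037 (V=1.0000). Price 0.1418; hedge Δ=-0.0025, bond B=1.4076.
  t=2,j=0: stock 66.6000 → up 92.5740 (V=0.8000), down 39.9600 (V=0.8000). Price 0.6400; hedge Δ=0.0000, bond B=0.6400.
  t=2,j=1: stock 154.2900 → up 214.4631 (V=0.8000), down 92.5740 (V=0.8000). Price 0.6400; hedge Δ=0.0000, bond B=0.6400.
  t=2,j=2: stock 357.4385 → up 496.8395 (V=0.1418), down 214.4631 (V=0.8000). Price 0.2067; hedge Δ=-0.0023, bond B=1.0399.
  t=1,j=0: stock 111.0000 → up 154.2900 (V=0.6400), down 66.6000 (V=0.6400). Price 0.5120; hedge Δ=0.0000, bond B=0.5120.
  t=1,j=1: stock 257.1500 → up 357.4385 (V=0.2067), down 154.2900 (V=0.6400). Price 0.2268; hedge Δ=-0.0021, bond B=0.7752.
  t=0,j=0: stock 185.0000 → up 257.1500 (V=0.2268), down 111.0000 (V=0.5120). Price 0.2219; hedge Δ=-0.0020, bond B=0.5829.
Check: Δ(0,0)·S0 + B(0,0) = 0.2219 = V0.

(0,0): Delta=-0.0020 Bond=0.5829
(1,0): Delta=0.0000 Bond=0.5120
(1,1): Delta=-0.0021 Bond=0.7752
(2,0): Delta=0.0000 Bond=0.6400
(2,1): Delta=0.0000 Bond=0.6400
(2,2): Delta=-0.0023 Bond=1.0399
(3,0): Delta=0.0000 Bond=0.8000
(3,1): Delta=0.0000 Bond=0.8000
(3,2): Delta=0.0000 Bond=0.8000
(3,3): Delta=-0.0025 Bond=1.4076
V0=0.2219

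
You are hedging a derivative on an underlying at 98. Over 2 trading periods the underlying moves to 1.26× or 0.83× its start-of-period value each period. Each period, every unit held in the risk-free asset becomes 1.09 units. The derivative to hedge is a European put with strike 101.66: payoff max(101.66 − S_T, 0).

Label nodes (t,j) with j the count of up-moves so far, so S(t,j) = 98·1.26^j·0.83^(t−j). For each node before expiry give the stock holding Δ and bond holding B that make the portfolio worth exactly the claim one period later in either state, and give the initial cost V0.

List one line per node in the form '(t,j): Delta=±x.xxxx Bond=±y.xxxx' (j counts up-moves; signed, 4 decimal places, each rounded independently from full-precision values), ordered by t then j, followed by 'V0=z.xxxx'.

Risk-neutral probability p* = (R−d)/(u−d) = (1.09−0.83)/(1.26−0.83) = 0.6047.
Payoff layer (t=2): V(2,0)=34.1478, V(2,1)=0.0000, V(2,2)=0.0000
(1,0): S=81.3400. Δ = (V_up−V_dn)/(S_up−S_dn) = (0.0000−34.1478)/(102.4884−67.5122) = -0.9763. V = [p*·0.0000 + (1−p*)·34.1478]/1.09 = 12.3856. B = V − Δ·S = 91.7991.
(1,1): S=123.4800. Δ = (V_up−V_dn)/(S_up−S_dn) = (0.0000−0.0000)/(155.5848−102.4884) = 0.0000. V = [p*·0.0000 + (1−p*)·0.0000]/1.09 = 0.0000. B = V − Δ·S = 0.0000.
(0,0): S=98.0000. Δ = (V_up−V_dn)/(S_up−S_dn) = (0.0000−12.3856)/(123.4800−81.3400) = -0.2939. V = [p*·0.0000 + (1−p*)·12.3856]/1.09 = 4.4923. B = V − Δ·S = 33.2960.
Check: Δ(0,0)·S0 + B(0,0) = 4.4923 = V0.

(0,0): Delta=-0.2939 Bond=33.2960
(1,0): Delta=-0.9763 Bond=91.7991
(1,1): Delta=0.0000 Bond=0.0000
V0=4.4923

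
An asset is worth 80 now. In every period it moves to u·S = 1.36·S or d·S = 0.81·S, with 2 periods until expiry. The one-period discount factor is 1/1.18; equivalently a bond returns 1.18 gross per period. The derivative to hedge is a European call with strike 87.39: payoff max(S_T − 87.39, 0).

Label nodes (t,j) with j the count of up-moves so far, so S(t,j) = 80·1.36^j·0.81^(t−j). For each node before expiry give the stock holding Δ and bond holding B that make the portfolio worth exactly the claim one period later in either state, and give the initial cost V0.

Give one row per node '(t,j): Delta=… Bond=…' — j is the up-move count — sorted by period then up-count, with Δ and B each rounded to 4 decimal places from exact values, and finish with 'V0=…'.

Risk-neutral probability p* = (R−d)/(u−d) = (1.18−0.81)/(1.36−0.81) = 0.6727.
At expiry t=2: V(2,0)=0.0000, V(2,1)=0.7380, V(2,2)=60.5780
(1,0): S=64.8000. Δ = (V_up−V_dn)/(S_up−S_dn) = (0.7380−0.0000)/(88.1280−52.4880) = 0.0207. V = [p*·0.7380 + (1−p*)·0.0000]/1.18 = 0.4207. B = V − Δ·S = -0.9211.
(1,1): S=108.8000. Δ = (V_up−V_dn)/(S_up−S_dn) = (60.5780−0.7380)/(147.9680−88.1280) = 1.0000. V = [p*·60.5780 + (1−p*)·0.7380]/1.18 = 34.7407. B = V − Δ·S = -74.0593.
(0,0): S=80.0000. Δ = (V_up−V_dn)/(S_up−S_dn) = (34.7407−0.4207)/(108.8000−64.8000) = 0.7800. V = [p*·34.7407 + (1−p*)·0.4207]/1.18 = 19.9226. B = V − Δ·S = -42.4773.
Check: Δ(0,0)·S0 + B(0,0) = 19.9226 = V0.

(0,0): Delta=0.7800 Bond=-42.4773
(1,0): Delta=0.0207 Bond=-0.9211
(1,1): Delta=1.0000 Bond=-74.0593
V0=19.9226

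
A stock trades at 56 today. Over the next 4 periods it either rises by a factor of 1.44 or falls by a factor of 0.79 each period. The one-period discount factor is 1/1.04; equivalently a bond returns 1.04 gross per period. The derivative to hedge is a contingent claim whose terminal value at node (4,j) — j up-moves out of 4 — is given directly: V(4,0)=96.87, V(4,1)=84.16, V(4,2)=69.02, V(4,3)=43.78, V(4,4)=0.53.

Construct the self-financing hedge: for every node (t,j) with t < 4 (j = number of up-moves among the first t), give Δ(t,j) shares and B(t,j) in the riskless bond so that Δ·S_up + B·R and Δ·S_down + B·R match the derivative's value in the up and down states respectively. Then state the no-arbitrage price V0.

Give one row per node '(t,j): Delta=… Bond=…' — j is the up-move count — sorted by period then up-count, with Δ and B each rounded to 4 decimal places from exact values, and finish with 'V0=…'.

(0,0): Delta=-0.4624 Bond=88.6421
(1,0): Delta=-0.5052 Bond=94.0842
(1,1): Delta=-0.4247 Bond=89.1534
(2,0): Delta=-0.5775 Bond=100.3744
(2,1): Delta=-0.4418 Bond=93.8047
(2,2): Delta=-0.4098 Bond=90.9833
(3,0): Delta=-0.7082 Bond=107.9976
(3,1): Delta=-0.4628 Bond=98.6163
(3,2): Delta=-0.4233 Bond=95.8618
(3,3): Delta=-0.3979 Bond=92.6398
V0=62.7499

The replicating-portfolio and risk-neutral prices coincide; use p* = (1.04−0.79)/(1.44−0.79) = 0.3846 for the latter.
Payoff layer (t=4): V(4,0)=96.8700, V(4,1)=84.1600, V(4,2)=69.0200, V(4,3)=43.7800, V(4,4)=0.5300
Node (3,0) S=27.6102: V=(p*·84.1600+(1−p*)·96.8700)/1.04=88.4438; Δ=(84.1600−96.8700)/(39.7587−21.8120)=-0.7082; B=V−Δ·S=107.9976
Node (3,1) S=50.3274: V=(p*·69.0200+(1−p*)·84.1600)/1.04=75.3240; Δ=(69.0200−84.1600)/(72.4715−39.7587)=-0.4628; B=V−Δ·S=98.6163
Node (3,2) S=91.7361: V=(p*·43.7800+(1−p*)·69.0200)/1.04=57.0311; Δ=(43.7800−69.0200)/(132.0999−72.4715)=-0.4233; B=V−Δ·S=95.8618
Node (3,3) S=167.2151: V=(p*·0.5300+(1−p*)·43.7800)/1.04=26.1013; Δ=(0.5300−43.7800)/(240.7897−132.0999)=-0.3979; B=V−Δ·S=92.6398
Node (2,0) S=34.9496: V=(p*·75.3240+(1−p*)·88.4438)/1.04=80.1901; Δ=(75.3240−88.4438)/(50.3274−27.6102)=-0.5775; B=V−Δ·S=100.3744
Node (2,1) S=63.7056: V=(p*·57.0311+(1−p*)·75.3240)/1.04=65.6618; Δ=(57.0311−75.3240)/(91.7361−50.3274)=-0.4418; B=V−Δ·S=93.8047
Node (2,2) S=116.1216: V=(p*·26.1013+(1−p*)·57.0311)/1.04=43.3991; Δ=(26.1013−57.0311)/(167.2151−91.7361)=-0.4098; B=V−Δ·S=90.9833
Node (1,0) S=44.2400: V=(p*·65.6618+(1−p*)·80.1901)/1.04=71.7330; Δ=(65.6618−80.1901)/(63.7056−34.9496)=-0.5052; B=V−Δ·S=94.0842
Node (1,1) S=80.6400: V=(p*·43.3991+(1−p*)·65.6618)/1.04=54.9031; Δ=(43.3991−65.6618)/(116.1216−63.7056)=-0.4247; B=V−Δ·S=89.1534
Node (0,0) S=56.0000: V=(p*·54.9031+(1−p*)·71.7330)/1.04=62.7499; Δ=(54.9031−71.7330)/(80.6400−44.2400)=-0.4624; B=V−Δ·S=88.6421
Self-financing check: at every node Δ·S+B equals the discounted successor values.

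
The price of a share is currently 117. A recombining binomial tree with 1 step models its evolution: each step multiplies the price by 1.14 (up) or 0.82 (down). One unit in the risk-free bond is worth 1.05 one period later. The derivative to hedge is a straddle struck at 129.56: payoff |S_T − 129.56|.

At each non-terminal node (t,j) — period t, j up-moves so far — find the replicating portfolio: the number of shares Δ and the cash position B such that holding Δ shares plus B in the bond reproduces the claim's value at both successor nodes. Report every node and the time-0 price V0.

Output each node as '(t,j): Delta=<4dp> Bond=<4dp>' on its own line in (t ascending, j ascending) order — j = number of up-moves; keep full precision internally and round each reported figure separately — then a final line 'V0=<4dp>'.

(0,0): Delta=-0.7959 Bond=104.7452
V0=11.6202

Since d<R<u, set p* = (R−d)/(u−d) = 0.7188; price each node as the discounted p*-expectation of its children.
At expiry t=1: V(1,0)=33.6200, V(1,1)=3.8200
(0,0): S=117.0000. Δ = (V_up−V_dn)/(S_up−S_dn) = (3.8200−33.6200)/(133.3800−95.9400) = -0.7959. V = [p*·3.8200 + (1−p*)·33.6200]/1.05 = 11.6202. B = V − Δ·S = 104.7452.
Self-financing check: at every node Δ·S+B equals the discounted successor values.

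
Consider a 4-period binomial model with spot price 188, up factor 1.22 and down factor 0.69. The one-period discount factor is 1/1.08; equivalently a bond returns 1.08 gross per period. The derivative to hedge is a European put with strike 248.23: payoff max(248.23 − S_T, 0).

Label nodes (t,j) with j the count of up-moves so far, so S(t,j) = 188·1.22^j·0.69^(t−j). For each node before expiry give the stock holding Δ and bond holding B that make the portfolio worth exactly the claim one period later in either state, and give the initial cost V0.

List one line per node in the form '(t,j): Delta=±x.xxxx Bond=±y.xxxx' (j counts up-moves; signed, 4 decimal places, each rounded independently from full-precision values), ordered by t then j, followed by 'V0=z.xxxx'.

(0,0): Delta=-0.4659 Bond=118.3049
(1,0): Delta=-1.0000 Bond=197.0530
(1,1): Delta=-0.3575 Bond=102.8983
(2,0): Delta=-1.0000 Bond=212.8172
(2,1): Delta=-1.0000 Bond=212.8172
(2,2): Delta=-0.2270 Bond=74.6271
(3,0): Delta=-1.0000 Bond=229.8426
(3,1): Delta=-1.0000 Bond=229.8426
(3,2): Delta=-1.0000 Bond=229.8426
(3,3): Delta=-0.0701 Bond=27.0220
V0=30.7160

Risk-neutral probability p* = (R−d)/(u−d) = (1.08−0.69)/(1.22−0.69) = 0.7358.
Terminal payoffs: V(4,0)=205.6158, V(4,1)=172.8832, V(4,2)=115.0081, V(4,3)=12.6782, V(4,4)=0.0000
Node (3,0) S=61.7597: V=(p*·172.8832+(1−p*)·205.6158)/1.08=168.0829; Δ=(172.8832−205.6158)/(75.3468−42.6142)=-1.0000; B=V−Δ·S=229.8426
Node (3,1) S=109.1983: V=(p*·115.0081+(1−p*)·172.8832)/1.08=120.6443; Δ=(115.0081−172.8832)/(133.2219−75.3468)=-1.0000; B=V−Δ·S=229.8426
Node (3,2) S=193.0752: V=(p*·12.6782+(1−p*)·115.0081)/1.08=36.7673; Δ=(12.6782−115.0081)/(235.5518−133.2219)=-1.0000; B=V−Δ·S=229.8426
Node (3,3) S=341.3794: V=(p*·0.0000+(1−p*)·12.6782)/1.08=3.1009; Δ=(0.0000−12.6782)/(416.4829−235.5518)=-0.0701; B=V−Δ·S=27.0220
Node (2,0) S=89.5068: V=(p*·120.6443+(1−p*)·168.0829)/1.08=123.3104; Δ=(120.6443−168.0829)/(109.1983−61.7597)=-1.0000; B=V−Δ·S=212.8172
Node (2,1) S=158.2584: V=(p*·36.7673+(1−p*)·120.6443)/1.08=54.5588; Δ=(36.7673−120.6443)/(193.0752−109.1983)=-1.0000; B=V−Δ·S=212.8172
Node (2,2) S=279.8192: V=(p*·3.1009+(1−p*)·36.7673)/1.08=11.1055; Δ=(3.1009−36.7673)/(341.3794−193.0752)=-0.2270; B=V−Δ·S=74.6271
Node (1,0) S=129.7200: V=(p*·54.5588+(1−p*)·123.3104)/1.08=67.3330; Δ=(54.5588−123.3104)/(158.2584−89.5068)=-1.0000; B=V−Δ·S=197.0530
Node (1,1) S=229.3600: V=(p*·11.1055+(1−p*)·54.5588)/1.08=20.9108; Δ=(11.1055−54.5588)/(279.8192−158.2584)=-0.3575; B=V−Δ·S=102.8983
Node (0,0) S=188.0000: V=(p*·20.9108+(1−p*)·67.3330)/1.08=30.7160; Δ=(20.9108−67.3330)/(229.3600−129.7200)=-0.4659; B=V−Δ·S=118.3049
Root portfolio cost Δ·188+B reproduces V0=30.7160.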